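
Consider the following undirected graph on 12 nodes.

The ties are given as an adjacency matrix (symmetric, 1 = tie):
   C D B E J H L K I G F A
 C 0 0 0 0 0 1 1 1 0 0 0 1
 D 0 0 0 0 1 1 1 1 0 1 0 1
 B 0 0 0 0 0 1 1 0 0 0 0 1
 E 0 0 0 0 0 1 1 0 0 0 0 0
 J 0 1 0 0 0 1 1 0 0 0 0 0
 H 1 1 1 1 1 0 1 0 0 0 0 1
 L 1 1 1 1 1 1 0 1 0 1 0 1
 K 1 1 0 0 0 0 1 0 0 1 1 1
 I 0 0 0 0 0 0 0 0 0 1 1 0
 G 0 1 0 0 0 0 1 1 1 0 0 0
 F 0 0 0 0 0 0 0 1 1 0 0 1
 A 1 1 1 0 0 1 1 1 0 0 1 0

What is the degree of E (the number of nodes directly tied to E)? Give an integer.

2

E is directly tied to H and L. That is 2 neighbors, so the degree of E is 2.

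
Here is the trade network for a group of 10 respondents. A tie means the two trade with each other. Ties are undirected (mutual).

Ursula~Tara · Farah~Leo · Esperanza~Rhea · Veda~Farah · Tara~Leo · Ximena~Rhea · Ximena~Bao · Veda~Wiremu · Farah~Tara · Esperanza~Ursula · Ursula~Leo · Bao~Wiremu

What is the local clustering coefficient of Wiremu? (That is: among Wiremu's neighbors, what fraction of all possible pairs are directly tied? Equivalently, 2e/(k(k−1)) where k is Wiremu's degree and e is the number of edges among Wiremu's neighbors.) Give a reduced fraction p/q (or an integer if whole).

0

Wiremu's neighbors: Bao and Veda (k = 2).
Possible neighbor pairs: C(2,2) = 1. Edges among them: none → e = 0.
Clustering(Wiremu) = 0/1.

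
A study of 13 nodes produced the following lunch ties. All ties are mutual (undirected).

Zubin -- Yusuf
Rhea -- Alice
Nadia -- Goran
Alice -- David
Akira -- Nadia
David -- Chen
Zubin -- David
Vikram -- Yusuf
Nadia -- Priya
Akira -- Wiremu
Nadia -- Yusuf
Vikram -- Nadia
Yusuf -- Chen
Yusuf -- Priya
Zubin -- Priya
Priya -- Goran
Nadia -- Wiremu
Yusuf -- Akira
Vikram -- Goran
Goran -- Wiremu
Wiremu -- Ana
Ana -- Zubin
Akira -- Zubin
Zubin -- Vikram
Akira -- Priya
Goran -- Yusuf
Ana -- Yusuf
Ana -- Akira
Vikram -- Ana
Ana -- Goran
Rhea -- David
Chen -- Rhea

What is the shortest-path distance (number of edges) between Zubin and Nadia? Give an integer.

2

One shortest route is Zubin – Yusuf – Nadia, which uses 2 edges, and Zubin and Nadia are not directly tied, so nothing shorter exists. So d(Zubin,Nadia) = 2.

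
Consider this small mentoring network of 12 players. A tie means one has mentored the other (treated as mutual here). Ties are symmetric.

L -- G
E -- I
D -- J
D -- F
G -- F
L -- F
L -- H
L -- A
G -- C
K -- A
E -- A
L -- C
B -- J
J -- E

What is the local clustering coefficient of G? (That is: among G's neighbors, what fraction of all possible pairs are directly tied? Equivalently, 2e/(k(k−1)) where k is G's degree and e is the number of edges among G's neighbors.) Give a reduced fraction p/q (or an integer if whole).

2/3

G's neighbors: C, F, and L (k = 3).
Possible neighbor pairs: C(3,2) = 3. Edges among them: C–L, F–L → e = 2.
Clustering(G) = 2/3.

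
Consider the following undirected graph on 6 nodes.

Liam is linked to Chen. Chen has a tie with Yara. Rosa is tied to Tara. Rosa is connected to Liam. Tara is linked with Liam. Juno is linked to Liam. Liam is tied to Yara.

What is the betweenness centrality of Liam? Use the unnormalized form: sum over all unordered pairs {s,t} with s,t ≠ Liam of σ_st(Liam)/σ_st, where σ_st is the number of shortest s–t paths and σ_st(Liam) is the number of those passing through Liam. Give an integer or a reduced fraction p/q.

8

Pairs whose geodesics pass through Liam — Yara–Tara: 1; Yara–Rosa: 1; Yara–Juno: 1; Tara–Chen: 1; Tara–Juno: 1; Rosa–Chen: 1; Rosa–Juno: 1; Chen–Juno: 1.
All other pairs contribute 0.
Summing the contributions gives betweenness(Liam) = 8.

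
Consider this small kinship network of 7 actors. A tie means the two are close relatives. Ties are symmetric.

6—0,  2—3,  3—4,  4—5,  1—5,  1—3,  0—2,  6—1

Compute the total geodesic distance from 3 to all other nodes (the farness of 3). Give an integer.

9

Distances from 3: 0:2, 1:1, 2:1, 4:1, 5:2, 6:2.
Sum = 2 + 1 + 1 + 1 + 2 + 2 = 9.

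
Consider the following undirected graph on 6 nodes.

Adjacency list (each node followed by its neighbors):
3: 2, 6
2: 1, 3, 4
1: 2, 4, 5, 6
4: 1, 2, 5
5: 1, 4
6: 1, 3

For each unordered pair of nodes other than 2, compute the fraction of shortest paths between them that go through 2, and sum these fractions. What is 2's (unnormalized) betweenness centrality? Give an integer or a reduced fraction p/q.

13/6

Pairs whose geodesics pass through 2 — 3–1: 1/2; 3–5: 2/3; 3–4: 1.
All other pairs contribute 0.
Summing the contributions gives betweenness(2) = 13/6.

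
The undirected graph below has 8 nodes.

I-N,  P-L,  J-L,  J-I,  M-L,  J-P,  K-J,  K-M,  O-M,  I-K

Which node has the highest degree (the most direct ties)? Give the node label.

Degrees — I:3, J:4, K:3, L:3, M:3, N:1, O:1, P:2.
The maximum is 4, attained only by J.

J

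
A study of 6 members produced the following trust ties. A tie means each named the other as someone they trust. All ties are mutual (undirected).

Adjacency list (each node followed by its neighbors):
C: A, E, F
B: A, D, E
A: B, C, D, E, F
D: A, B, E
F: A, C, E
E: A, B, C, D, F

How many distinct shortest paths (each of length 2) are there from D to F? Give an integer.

2

The shortest distance is 2. The length-2 paths are: D–A–F; D–E–F.
That gives 2 distinct shortest paths.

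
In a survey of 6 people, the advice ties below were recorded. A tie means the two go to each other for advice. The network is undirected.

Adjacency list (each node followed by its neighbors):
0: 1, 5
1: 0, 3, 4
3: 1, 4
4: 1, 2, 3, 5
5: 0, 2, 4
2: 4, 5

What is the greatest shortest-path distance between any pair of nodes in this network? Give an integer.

Eccentricity of each node (its greatest distance to any other): 0:2, 1:2, 2:2, 3:2, 4:2, 5:2.
The maximum eccentricity is 2, realized for instance by the pair 2–0 via 2 – 5 – 0. So the diameter is 2.

2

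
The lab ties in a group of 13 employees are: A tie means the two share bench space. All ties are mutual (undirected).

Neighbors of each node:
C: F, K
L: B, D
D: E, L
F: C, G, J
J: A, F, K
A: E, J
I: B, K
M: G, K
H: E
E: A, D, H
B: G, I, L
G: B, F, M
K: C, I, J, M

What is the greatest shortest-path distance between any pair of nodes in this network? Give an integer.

5

Eccentricity of each node (its greatest distance to any other): A:4, B:4, C:5, D:5, E:4, F:4, G:5, H:5, I:5, J:4, K:4, L:4, M:5.
The maximum eccentricity is 5, realized for instance by the pair M–H via M – K – J – A – E – H. So the diameter is 5.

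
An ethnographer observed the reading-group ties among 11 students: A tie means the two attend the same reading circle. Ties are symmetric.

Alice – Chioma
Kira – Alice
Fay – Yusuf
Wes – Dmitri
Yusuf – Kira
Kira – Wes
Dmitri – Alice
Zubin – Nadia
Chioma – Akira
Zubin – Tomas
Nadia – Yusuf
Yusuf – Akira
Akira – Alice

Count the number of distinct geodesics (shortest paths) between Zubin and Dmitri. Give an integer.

The shortest distance is 5. The length-5 paths are: Zubin–Nadia–Yusuf–Kira–Wes–Dmitri; Zubin–Nadia–Yusuf–Akira–Alice–Dmitri; Zubin–Nadia–Yusuf–Kira–Alice–Dmitri.
That gives 3 distinct shortest paths.

3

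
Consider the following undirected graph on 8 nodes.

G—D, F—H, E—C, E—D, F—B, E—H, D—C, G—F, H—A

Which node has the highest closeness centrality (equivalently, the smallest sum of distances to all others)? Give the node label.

H

Farness (sum of distances to all others) for each node — A:17, B:18, C:16, D:13, E:12, F:12, G:13, H:11.
The smallest farness is 11, for H, so H has the highest closeness.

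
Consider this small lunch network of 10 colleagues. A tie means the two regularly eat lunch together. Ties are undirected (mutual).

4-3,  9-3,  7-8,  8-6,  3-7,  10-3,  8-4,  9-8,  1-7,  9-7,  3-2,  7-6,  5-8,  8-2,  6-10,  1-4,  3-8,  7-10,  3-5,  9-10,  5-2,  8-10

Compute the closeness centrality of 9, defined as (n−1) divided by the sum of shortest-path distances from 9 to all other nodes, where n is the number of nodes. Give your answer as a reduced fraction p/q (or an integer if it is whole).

Distances from 9: 1:2, 2:2, 3:1, 4:2, 5:2, 6:2, 7:1, 8:1, 10:1. Sum = 14.
n = 10, so closeness = 9/14.

9/14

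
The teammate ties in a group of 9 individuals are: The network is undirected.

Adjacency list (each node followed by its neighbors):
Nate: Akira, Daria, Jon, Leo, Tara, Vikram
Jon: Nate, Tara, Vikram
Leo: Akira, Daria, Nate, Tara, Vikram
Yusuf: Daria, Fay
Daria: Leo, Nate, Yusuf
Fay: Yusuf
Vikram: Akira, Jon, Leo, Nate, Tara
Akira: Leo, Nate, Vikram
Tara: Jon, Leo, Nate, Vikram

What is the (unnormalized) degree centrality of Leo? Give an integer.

Leo is directly tied to Akira, Daria, Nate, Tara, and Vikram. That is 5 neighbors, so the degree of Leo is 5.

5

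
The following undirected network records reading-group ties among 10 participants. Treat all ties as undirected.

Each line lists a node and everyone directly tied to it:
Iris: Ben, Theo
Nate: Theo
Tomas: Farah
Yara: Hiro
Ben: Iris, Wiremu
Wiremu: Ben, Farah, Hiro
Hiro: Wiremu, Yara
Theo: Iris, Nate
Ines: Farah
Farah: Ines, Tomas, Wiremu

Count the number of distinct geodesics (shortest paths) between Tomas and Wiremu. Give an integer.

1

The shortest distance is 2, and the only length-2 path is Tomas–Farah–Wiremu. So there is exactly 1 shortest path.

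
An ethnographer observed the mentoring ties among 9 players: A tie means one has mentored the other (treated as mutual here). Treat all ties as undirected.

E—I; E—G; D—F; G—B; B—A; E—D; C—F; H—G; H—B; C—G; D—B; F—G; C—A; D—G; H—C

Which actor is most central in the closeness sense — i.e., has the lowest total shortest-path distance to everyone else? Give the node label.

Farness (sum of distances to all others) for each node — A:17, B:13, C:13, D:12, E:14, F:14, G:10, H:14, I:21.
The smallest farness is 10, for G, so G has the highest closeness.

G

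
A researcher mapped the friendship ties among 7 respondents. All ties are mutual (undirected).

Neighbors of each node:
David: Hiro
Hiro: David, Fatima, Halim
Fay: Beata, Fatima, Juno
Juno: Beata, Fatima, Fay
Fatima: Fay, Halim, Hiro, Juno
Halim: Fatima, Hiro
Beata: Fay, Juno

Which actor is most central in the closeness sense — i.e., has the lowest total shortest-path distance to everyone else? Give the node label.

Farness (sum of distances to all others) for each node — Beata:14, David:15, Fatima:8, Fay:10, Halim:11, Hiro:10, Juno:10.
The smallest farness is 8, for Fatima, so Fatima has the highest closeness.

Fatima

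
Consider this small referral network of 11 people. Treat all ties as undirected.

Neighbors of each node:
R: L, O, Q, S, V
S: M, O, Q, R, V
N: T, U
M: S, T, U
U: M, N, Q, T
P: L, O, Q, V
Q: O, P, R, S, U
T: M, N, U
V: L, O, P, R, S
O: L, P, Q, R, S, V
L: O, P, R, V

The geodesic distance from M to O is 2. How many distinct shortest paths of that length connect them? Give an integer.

1

The shortest distance is 2, and the only length-2 path is M–S–O. So there is exactly 1 shortest path.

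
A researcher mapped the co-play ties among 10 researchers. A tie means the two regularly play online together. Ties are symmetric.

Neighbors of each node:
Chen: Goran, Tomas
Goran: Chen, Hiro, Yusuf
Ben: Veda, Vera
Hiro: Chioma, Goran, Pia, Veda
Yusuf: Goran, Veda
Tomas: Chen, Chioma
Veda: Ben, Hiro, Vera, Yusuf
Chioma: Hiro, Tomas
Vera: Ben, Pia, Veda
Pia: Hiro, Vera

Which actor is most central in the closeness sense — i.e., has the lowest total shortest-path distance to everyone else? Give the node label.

Farness (sum of distances to all others) for each node — Ben:22, Chen:22, Chioma:19, Goran:17, Hiro:14, Pia:19, Tomas:23, Veda:16, Vera:21, Yusuf:19.
The smallest farness is 14, for Hiro, so Hiro has the highest closeness.

Hiro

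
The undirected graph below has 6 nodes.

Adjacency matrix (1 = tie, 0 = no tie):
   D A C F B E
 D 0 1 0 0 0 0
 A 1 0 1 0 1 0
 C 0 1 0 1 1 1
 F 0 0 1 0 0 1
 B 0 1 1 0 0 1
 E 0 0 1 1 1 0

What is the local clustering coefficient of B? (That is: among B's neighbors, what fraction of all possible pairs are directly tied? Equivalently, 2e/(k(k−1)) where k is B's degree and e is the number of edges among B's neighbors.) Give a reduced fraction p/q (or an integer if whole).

2/3

B's neighbors: A, C, and E (k = 3).
Possible neighbor pairs: C(3,2) = 3. Edges among them: A–C, C–E → e = 2.
Clustering(B) = 2/3.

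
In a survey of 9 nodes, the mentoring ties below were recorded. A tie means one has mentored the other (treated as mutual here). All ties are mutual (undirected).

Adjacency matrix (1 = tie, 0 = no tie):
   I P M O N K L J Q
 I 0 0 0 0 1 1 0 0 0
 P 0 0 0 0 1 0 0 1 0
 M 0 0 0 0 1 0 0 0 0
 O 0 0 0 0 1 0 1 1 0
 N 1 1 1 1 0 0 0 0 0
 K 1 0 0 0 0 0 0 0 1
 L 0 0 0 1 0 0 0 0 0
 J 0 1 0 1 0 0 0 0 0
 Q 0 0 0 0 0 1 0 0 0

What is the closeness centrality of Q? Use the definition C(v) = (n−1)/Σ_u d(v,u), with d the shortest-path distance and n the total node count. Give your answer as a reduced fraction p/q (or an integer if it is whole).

2/7

Distances from Q: I:2, J:5, K:1, L:5, M:4, N:3, O:4, P:4. Sum = 28.
n = 9, so closeness = 8/28 = 2/7.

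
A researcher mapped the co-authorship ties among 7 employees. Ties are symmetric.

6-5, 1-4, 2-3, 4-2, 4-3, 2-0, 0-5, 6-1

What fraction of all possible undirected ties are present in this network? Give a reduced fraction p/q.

8/21

There are 8 edges and 7 nodes, so the maximum possible is C(7,2) = 21.
Density = 8/21.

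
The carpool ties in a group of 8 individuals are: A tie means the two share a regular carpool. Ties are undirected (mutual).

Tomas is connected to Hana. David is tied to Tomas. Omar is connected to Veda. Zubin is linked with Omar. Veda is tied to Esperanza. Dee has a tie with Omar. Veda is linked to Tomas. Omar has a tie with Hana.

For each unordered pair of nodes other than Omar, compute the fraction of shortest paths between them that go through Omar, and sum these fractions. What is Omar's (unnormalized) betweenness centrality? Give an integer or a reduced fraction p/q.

12

Pairs whose geodesics pass through Omar — Zubin–Veda: 1; Zubin–Dee: 1; Zubin–Tomas: 2/2; Zubin–Esperanza: 1; Zubin–David: 2/2; Zubin–Hana: 1; Veda–Dee: 1; Veda–Hana: 1/2; Dee–Tomas: 2/2; Dee–Esperanza: 1; Dee–David: 2/2; Dee–Hana: 1; Esperanza–Hana: 1/2.
All other pairs contribute 0.
Summing the contributions gives betweenness(Omar) = 12.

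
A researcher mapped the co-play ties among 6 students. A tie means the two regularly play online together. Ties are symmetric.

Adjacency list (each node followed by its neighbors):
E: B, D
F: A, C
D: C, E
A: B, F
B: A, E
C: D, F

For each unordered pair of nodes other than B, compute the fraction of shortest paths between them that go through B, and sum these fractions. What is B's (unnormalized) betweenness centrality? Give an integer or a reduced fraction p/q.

2

Pairs whose geodesics pass through B — E–A: 1; E–F: 1/2; A–D: 1/2.
All other pairs contribute 0.
Summing the contributions gives betweenness(B) = 2.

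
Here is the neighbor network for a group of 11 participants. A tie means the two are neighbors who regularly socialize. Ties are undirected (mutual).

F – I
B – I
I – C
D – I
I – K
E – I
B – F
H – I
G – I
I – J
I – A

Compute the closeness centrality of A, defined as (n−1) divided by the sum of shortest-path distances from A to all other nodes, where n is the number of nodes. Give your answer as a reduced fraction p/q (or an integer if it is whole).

10/19

Distances from A: B:2, C:2, D:2, E:2, F:2, G:2, H:2, I:1, J:2, K:2. Sum = 19.
n = 11, so closeness = 10/19.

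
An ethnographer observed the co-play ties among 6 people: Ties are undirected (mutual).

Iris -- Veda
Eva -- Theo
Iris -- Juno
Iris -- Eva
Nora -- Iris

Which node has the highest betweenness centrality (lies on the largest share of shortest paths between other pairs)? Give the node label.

Unnormalized betweenness of each node: Eva:4, Iris:9, Juno:0, Nora:0, Theo:0, Veda:0.
Iris has the largest value, 9, making it the main broker — the node through which the most shortest paths run.

Iris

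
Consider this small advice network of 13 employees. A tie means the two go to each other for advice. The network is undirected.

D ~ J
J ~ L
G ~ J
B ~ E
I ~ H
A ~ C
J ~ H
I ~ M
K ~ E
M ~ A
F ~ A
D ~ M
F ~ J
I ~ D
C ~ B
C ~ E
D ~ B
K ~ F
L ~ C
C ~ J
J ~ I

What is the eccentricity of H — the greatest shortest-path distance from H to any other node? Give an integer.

3

Distances from H: A:3, B:3, C:2, D:2, E:3, F:2, G:2, I:1, J:1, K:3, L:2, M:2.
The largest is 3 (to B, K, A, and E), so the eccentricity of H is 3.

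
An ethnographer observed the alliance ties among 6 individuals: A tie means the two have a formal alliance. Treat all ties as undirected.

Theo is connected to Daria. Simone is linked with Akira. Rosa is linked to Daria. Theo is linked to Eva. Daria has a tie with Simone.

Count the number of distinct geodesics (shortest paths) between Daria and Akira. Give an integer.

1

The shortest distance is 2, and the only length-2 path is Daria–Simone–Akira. So there is exactly 1 shortest path.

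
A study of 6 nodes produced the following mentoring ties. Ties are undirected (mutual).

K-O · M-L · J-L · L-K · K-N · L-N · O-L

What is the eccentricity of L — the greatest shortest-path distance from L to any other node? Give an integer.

1

Distances from L: J:1, K:1, M:1, N:1, O:1.
The largest is 1 (to K, O, N, M, and J), so the eccentricity of L is 1.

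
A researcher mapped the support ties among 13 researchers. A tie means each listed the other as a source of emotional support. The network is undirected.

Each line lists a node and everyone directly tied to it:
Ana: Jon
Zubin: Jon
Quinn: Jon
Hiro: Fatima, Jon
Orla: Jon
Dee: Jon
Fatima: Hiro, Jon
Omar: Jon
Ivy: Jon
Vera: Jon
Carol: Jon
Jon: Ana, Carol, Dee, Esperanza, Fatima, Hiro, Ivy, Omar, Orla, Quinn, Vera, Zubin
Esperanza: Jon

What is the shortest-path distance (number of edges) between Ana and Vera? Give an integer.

2

One shortest route is Ana – Jon – Vera, which uses 2 edges, and Ana and Vera are not directly tied, so nothing shorter exists. So d(Ana,Vera) = 2.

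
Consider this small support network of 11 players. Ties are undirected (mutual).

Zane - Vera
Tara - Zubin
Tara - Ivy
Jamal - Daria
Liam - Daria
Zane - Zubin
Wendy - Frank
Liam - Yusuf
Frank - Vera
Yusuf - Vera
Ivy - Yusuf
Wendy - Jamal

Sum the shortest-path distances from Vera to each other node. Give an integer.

20

Distances from Vera: Daria:3, Frank:1, Ivy:2, Jamal:3, Liam:2, Tara:3, Wendy:2, Yusuf:1, Zane:1, Zubin:2.
Sum = 3 + 1 + 2 + 3 + 2 + 3 + 2 + 1 + 1 + 2 = 20.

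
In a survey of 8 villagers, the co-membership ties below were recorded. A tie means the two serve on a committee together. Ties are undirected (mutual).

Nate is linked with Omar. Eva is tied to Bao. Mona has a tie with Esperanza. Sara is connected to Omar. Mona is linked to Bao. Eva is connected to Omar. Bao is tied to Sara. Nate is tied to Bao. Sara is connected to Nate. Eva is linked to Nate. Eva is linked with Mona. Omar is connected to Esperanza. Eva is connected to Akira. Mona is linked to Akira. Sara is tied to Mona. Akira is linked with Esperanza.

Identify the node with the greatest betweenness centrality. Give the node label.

Unnormalized betweenness of each node: Akira:1/3, Bao:7/12, Esperanza:5/6, Eva:3, Mona:43/12, Nate:7/12, Omar:25/12, Sara:1.
Mona has the largest value, 43/12, making it the main broker — the node through which the most shortest paths run.

Mona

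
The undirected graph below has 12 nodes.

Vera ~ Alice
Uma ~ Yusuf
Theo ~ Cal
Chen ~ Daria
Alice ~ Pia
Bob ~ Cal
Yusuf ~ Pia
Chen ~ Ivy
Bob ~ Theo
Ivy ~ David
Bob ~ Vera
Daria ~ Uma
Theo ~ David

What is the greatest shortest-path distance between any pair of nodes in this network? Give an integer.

6

Eccentricity of each node (its greatest distance to any other): Alice:5, Bob:5, Cal:6, Chen:5, Daria:5, David:5, Ivy:5, Pia:5, Theo:5, Uma:6, Vera:5, Yusuf:5.
The maximum eccentricity is 6, realized for instance by the pair Uma–Cal via Uma – Yusuf – Pia – Alice – Vera – Bob – Cal. So the diameter is 6.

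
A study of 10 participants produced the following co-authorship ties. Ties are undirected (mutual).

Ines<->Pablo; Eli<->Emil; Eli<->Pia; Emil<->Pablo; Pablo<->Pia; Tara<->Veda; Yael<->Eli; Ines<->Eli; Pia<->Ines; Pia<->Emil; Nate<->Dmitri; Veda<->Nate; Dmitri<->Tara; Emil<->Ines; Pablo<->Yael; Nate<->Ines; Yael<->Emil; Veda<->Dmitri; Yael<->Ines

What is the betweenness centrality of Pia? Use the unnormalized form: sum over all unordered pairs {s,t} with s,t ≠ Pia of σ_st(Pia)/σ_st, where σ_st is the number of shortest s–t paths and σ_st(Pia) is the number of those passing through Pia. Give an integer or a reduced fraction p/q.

Pairs whose geodesics pass through Pia — Pablo–Eli: 1/4.
All other pairs contribute 0.
Summing the contributions gives betweenness(Pia) = 1/4.

1/4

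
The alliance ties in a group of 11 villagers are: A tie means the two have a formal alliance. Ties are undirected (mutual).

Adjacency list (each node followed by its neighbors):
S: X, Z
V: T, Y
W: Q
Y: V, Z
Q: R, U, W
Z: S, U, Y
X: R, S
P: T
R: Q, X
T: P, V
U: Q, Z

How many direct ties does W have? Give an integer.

W is directly tied to Q. That is 1 neighbor, so the degree of W is 1.

1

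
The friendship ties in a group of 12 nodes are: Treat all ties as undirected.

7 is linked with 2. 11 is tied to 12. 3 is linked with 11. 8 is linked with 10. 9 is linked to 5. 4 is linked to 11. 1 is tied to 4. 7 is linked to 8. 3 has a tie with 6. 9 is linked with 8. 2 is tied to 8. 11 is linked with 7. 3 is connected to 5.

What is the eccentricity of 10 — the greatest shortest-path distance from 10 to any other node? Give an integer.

Distances from 10: 1:5, 2:2, 3:4, 4:4, 5:3, 6:5, 7:2, 8:1, 9:2, 11:3, 12:4.
The largest is 5 (to 6 and 1), so the eccentricity of 10 is 5.

5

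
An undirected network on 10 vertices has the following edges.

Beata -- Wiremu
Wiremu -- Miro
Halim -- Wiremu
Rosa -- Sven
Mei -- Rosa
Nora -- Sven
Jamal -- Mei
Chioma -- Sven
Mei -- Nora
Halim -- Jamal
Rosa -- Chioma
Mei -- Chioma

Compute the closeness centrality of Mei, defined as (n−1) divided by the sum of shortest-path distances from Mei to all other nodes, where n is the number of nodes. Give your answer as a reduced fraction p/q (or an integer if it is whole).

Distances from Mei: Beata:4, Chioma:1, Halim:2, Jamal:1, Miro:4, Nora:1, Rosa:1, Sven:2, Wiremu:3. Sum = 19.
n = 10, so closeness = 9/19.

9/19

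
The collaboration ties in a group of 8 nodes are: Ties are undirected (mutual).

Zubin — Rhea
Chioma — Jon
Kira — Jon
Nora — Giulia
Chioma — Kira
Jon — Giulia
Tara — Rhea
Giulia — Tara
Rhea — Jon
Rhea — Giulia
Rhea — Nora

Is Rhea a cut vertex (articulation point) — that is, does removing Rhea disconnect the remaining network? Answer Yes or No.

Removing Rhea leaves {Chioma, Giulia, Jon, Kira, Nora, and Tara} with no path to {Zubin}, so the network splits into 2 components. Rhea is a cut vertex.

Yes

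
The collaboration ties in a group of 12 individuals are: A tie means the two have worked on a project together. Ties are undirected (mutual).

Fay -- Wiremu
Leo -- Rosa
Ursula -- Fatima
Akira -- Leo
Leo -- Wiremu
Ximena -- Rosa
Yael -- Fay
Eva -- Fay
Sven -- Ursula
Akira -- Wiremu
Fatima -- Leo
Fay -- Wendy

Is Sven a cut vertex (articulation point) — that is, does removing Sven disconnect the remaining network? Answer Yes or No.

Even without Sven, every remaining node can still reach every other (the residual graph is connected), so Sven is not a cut vertex.

No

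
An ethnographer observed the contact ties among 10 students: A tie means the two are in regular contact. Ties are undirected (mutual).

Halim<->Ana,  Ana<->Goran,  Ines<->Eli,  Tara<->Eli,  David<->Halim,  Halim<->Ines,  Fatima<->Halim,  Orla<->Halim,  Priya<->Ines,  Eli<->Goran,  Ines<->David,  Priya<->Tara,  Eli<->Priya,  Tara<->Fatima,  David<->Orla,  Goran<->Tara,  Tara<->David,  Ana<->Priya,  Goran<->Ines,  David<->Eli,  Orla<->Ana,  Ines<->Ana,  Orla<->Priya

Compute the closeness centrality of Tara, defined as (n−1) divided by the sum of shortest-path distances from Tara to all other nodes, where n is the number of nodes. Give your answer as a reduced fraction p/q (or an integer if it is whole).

Distances from Tara: Ana:2, David:1, Eli:1, Fatima:1, Goran:1, Halim:2, Ines:2, Orla:2, Priya:1. Sum = 13.
n = 10, so closeness = 9/13.

9/13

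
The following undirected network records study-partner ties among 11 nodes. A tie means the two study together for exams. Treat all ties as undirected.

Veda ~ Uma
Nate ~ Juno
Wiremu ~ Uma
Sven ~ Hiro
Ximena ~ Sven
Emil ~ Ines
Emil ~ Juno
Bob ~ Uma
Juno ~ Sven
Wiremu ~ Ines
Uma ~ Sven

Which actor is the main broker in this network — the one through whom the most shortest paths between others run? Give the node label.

Unnormalized betweenness of each node: Bob:0, Emil:9/2, Hiro:0, Ines:7/2, Juno:15, Nate:0, Sven:51/2, Uma:45/2, Veda:0, Wiremu:6, Ximena:0.
Sven has the largest value, 51/2, making it the main broker — the node through which the most shortest paths run.

Sven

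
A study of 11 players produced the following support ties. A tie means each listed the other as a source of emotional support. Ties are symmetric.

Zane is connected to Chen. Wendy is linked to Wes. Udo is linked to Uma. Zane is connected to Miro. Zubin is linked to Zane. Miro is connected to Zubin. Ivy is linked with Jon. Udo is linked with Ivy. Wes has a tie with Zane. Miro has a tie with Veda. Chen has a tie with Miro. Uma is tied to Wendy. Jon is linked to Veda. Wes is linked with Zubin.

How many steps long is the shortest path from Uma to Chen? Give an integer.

One shortest route is Uma – Wendy – Wes – Zane – Chen, which uses 4 edges, and at distance 3 from Uma we only reach {Jon, Zane, Zubin}, which does not include Chen. So d(Uma,Chen) = 4.

4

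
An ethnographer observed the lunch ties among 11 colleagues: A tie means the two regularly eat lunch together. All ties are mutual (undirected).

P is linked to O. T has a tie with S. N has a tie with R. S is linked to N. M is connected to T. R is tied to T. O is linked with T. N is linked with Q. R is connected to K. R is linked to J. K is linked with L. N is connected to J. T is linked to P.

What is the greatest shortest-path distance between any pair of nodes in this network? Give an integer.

4

Eccentricity of each node (its greatest distance to any other): J:3, K:3, L:4, M:4, N:3, O:4, P:4, Q:4, R:2, S:4, T:3.
The maximum eccentricity is 4, realized for instance by the pair M–L via M – T – R – K – L. So the diameter is 4.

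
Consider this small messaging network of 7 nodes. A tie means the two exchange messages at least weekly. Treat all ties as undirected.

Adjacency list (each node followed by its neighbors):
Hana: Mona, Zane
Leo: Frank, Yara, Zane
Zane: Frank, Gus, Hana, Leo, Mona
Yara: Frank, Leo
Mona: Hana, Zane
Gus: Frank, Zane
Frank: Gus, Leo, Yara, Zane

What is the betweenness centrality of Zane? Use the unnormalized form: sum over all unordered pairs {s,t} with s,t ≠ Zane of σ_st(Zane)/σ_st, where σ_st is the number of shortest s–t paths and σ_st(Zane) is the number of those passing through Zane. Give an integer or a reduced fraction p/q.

17/2

Pairs whose geodesics pass through Zane — Yara–Hana: 2/2; Yara–Mona: 2/2; Frank–Hana: 1; Frank–Mona: 1; Gus–Leo: 1/2; Gus–Hana: 1; Gus–Mona: 1; Leo–Hana: 1; Leo–Mona: 1.
All other pairs contribute 0.
Summing the contributions gives betweenness(Zane) = 17/2.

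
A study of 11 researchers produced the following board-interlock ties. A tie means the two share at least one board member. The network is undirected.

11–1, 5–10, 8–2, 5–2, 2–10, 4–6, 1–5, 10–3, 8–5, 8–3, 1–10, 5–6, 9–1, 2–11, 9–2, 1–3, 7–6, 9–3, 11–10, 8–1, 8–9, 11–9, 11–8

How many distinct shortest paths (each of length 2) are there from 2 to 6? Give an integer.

1

The shortest distance is 2, and the only length-2 path is 2–5–6. So there is exactly 1 shortest path.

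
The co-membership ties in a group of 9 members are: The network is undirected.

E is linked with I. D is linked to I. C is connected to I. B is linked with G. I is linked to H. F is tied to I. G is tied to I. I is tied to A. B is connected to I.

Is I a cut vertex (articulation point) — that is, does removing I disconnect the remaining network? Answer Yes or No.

Removing I leaves {F} with no path to {C}, so the network splits into 7 components. I is a cut vertex.

Yes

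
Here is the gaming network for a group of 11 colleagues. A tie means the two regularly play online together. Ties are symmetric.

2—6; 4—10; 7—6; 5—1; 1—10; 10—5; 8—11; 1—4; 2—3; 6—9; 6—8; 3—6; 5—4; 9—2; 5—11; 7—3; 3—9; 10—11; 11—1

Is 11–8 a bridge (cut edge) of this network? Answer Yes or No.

Yes

Without the 11–8 edge there is no alternate route between 11 and 8, so the network disconnects. It is a bridge.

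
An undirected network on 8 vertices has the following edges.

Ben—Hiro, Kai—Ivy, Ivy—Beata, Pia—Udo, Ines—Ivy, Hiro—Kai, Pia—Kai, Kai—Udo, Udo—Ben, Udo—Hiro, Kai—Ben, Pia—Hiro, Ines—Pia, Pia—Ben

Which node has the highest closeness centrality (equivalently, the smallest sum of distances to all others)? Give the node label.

Farness (sum of distances to all others) for each node — Beata:17, Ben:11, Hiro:11, Ines:12, Ivy:11, Kai:9, Pia:10, Udo:11.
The smallest farness is 9, for Kai, so Kai has the highest closeness.

Kai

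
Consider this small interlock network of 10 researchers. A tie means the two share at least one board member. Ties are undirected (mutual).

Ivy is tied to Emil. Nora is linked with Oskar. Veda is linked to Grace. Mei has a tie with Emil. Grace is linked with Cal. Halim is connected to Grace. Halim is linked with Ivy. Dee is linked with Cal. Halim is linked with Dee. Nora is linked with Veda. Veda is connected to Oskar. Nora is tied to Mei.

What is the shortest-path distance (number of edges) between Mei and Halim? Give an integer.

One shortest route is Mei – Emil – Ivy – Halim, which uses 3 edges, and at distance 2 from Mei we only reach {Ivy, Oskar, Veda}, which does not include Halim. So d(Mei,Halim) = 3.

3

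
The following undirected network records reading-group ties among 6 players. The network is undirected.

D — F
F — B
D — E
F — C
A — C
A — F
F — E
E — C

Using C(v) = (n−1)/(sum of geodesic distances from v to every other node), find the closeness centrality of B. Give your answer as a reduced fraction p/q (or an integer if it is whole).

Distances from B: A:2, C:2, D:2, E:2, F:1. Sum = 9.
n = 6, so closeness = 5/9.

5/9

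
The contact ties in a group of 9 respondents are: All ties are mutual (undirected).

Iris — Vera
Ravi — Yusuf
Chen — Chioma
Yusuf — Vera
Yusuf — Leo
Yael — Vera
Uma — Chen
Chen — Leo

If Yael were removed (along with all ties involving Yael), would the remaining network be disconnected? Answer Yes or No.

Even without Yael, every remaining node can still reach every other (the residual graph is connected), so Yael is not a cut vertex.

No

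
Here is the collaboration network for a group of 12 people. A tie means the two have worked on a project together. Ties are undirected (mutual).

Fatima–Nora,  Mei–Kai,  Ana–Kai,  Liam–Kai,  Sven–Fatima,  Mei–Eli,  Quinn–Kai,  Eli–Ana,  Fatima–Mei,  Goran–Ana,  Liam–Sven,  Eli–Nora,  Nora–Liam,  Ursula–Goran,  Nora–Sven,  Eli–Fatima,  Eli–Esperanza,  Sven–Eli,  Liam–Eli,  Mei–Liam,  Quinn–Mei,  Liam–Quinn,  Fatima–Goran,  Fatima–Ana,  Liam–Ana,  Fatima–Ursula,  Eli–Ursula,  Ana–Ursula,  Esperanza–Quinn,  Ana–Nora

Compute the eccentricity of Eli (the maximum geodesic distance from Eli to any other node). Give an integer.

Distances from Eli: Ana:1, Esperanza:1, Fatima:1, Goran:2, Kai:2, Liam:1, Mei:1, Nora:1, Quinn:2, Sven:1, Ursula:1.
The largest is 2 (to Kai, Quinn, and Goran), so the eccentricity of Eli is 2.

2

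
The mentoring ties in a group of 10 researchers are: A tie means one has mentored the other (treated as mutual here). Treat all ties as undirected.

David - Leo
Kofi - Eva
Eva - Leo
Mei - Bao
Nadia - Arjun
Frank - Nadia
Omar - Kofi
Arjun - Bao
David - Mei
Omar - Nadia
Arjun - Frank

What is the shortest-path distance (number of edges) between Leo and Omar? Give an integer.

One shortest route is Leo – Eva – Kofi – Omar, which uses 3 edges, and at distance 2 from Leo we only reach {Kofi, Mei}, which does not include Omar. So d(Leo,Omar) = 3.

3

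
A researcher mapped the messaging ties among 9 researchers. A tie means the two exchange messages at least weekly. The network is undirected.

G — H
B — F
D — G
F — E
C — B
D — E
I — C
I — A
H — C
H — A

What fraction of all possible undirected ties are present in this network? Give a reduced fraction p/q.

5/18

There are 10 edges and 9 nodes, so the maximum possible is C(9,2) = 36.
Density = 10/36 = 5/18.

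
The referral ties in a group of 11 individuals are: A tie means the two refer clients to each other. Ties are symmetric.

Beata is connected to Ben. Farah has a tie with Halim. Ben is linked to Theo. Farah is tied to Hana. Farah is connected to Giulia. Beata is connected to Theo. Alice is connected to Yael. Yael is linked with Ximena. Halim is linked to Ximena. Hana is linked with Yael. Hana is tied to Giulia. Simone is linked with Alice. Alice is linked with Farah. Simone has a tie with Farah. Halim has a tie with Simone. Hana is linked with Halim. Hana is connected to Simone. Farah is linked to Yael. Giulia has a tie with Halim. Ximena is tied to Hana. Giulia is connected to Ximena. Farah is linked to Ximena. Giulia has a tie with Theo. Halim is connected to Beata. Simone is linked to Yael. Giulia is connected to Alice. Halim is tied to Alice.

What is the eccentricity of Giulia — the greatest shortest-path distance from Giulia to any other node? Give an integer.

2

Distances from Giulia: Alice:1, Beata:2, Ben:2, Farah:1, Halim:1, Hana:1, Simone:2, Theo:1, Ximena:1, Yael:2.
The largest is 2 (to Simone, Yael, Beata, and Ben), so the eccentricity of Giulia is 2.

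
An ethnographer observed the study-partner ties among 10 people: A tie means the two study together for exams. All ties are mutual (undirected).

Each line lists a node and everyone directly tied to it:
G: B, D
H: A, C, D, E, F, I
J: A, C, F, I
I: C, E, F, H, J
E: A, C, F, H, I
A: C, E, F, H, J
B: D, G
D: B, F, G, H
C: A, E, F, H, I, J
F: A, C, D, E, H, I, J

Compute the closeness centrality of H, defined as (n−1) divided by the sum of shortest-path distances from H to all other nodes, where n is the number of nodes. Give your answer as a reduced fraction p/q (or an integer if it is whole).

3/4

Distances from H: A:1, B:2, C:1, D:1, E:1, F:1, G:2, I:1, J:2. Sum = 12.
n = 10, so closeness = 9/12 = 3/4.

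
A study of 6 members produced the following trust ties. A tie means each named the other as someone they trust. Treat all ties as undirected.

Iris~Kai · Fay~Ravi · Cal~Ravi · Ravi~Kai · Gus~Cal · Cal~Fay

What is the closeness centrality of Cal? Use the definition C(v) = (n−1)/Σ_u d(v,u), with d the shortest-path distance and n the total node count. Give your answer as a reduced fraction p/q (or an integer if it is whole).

Distances from Cal: Fay:1, Gus:1, Iris:3, Kai:2, Ravi:1. Sum = 8.
n = 6, so closeness = 5/8.

5/8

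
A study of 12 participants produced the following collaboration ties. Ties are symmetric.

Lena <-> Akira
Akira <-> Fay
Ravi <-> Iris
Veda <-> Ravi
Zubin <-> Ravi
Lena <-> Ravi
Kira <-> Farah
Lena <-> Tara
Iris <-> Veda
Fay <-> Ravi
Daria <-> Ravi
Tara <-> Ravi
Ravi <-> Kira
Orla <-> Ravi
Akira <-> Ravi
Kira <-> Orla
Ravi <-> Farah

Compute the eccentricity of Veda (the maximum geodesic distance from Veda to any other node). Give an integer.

Distances from Veda: Akira:2, Daria:2, Farah:2, Fay:2, Iris:1, Kira:2, Lena:2, Orla:2, Ravi:1, Tara:2, Zubin:2.
The largest is 2 (to Farah, Fay, Lena, Tara, Kira, Daria, Zubin, Akira, and Orla), so the eccentricity of Veda is 2.

2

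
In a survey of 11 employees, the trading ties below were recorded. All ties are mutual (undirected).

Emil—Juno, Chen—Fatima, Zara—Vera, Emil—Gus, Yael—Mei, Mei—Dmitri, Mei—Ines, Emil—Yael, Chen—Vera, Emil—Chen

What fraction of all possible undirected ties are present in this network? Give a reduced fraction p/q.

There are 10 edges and 11 nodes, so the maximum possible is C(11,2) = 55.
Density = 10/55 = 2/11.

2/11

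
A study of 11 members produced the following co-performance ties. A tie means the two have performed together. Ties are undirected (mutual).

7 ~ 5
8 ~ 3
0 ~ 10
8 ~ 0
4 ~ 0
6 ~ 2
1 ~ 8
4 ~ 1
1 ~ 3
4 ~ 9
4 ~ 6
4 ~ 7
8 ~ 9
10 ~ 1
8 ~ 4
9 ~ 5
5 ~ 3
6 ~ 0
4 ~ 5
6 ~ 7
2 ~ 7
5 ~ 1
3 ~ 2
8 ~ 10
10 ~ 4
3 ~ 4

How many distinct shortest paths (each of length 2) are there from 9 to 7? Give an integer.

2

The shortest distance is 2. The length-2 paths are: 9–4–7; 9–5–7.
That gives 2 distinct shortest paths.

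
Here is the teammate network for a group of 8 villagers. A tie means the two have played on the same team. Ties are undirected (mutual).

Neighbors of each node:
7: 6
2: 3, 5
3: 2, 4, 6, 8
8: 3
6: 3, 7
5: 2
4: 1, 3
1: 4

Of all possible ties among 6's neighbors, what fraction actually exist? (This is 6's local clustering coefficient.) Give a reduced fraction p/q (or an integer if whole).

0

6's neighbors: 3 and 7 (k = 2).
Possible neighbor pairs: C(2,2) = 1. Edges among them: none → e = 0.
Clustering(6) = 0/1.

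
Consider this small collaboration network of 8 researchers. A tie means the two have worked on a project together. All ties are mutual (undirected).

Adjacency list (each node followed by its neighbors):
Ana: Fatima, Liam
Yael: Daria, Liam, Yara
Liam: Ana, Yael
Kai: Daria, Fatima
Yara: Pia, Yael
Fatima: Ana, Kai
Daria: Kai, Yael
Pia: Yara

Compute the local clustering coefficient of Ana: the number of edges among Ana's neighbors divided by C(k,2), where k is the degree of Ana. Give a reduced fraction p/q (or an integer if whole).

Ana's neighbors: Fatima and Liam (k = 2).
Possible neighbor pairs: C(2,2) = 1. Edges among them: none → e = 0.
Clustering(Ana) = 0/1.

0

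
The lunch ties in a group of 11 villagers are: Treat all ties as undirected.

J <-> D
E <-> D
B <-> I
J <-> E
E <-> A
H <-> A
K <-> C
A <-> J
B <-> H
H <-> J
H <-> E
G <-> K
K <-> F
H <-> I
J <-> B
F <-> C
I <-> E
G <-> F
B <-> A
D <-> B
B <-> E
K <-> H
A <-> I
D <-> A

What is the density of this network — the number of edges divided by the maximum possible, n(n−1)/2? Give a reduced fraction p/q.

There are 24 edges and 11 nodes, so the maximum possible is C(11,2) = 55.
Density = 24/55.

24/55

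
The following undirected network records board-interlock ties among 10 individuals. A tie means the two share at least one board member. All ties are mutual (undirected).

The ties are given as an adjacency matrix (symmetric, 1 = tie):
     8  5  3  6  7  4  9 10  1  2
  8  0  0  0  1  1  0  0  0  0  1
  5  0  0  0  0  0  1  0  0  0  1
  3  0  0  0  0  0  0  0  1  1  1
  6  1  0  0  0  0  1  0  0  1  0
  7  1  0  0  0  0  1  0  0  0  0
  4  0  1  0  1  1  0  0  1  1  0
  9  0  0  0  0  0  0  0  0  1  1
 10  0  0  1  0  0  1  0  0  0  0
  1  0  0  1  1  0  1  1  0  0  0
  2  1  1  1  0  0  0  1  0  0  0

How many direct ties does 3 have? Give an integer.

3

3 is directly tied to 1, 2, and 10. That is 3 neighbors, so the degree of 3 is 3.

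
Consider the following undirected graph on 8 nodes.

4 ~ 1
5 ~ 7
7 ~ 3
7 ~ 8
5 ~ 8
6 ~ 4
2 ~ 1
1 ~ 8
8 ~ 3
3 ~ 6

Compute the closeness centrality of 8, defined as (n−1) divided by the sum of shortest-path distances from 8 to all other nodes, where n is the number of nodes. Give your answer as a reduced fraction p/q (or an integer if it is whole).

Distances from 8: 1:1, 2:2, 3:1, 4:2, 5:1, 6:2, 7:1. Sum = 10.
n = 8, so closeness = 7/10.

7/10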